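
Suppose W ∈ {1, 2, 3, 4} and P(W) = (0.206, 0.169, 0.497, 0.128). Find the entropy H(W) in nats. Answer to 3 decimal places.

1.237 nats

H(W) = −Σ p·ln p.
  −(0.206)·ln(0.206) = 0.3255
  −(0.169)·ln(0.169) = 0.3005
  −(0.497)·ln(0.497) = 0.3475
  −(0.128)·ln(0.128) = 0.2631
Sum: 0.3255 + 0.3005 + 0.3475 + 0.2631 = 1.237 nats.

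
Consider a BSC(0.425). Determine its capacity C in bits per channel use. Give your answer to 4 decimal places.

Binary symmetric channel: C = 1 − h₂(ε) where h₂ is the binary entropy function.
h₂(0.425) = −0.425·log₂0.425 − 0.575·log₂0.575 = 0.9837.
C = 1 − 0.9837 = 0.0163 bits per channel use.

0.0163 bits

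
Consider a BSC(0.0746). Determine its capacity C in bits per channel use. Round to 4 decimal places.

Binary symmetric channel: C = 1 − h₂(ε) where h₂ is the binary entropy function.
h₂(0.0746) = −0.0746·log₂0.0746 − 0.9254·log₂0.9254 = 0.3829.
C = 1 − 0.3829 = 0.6171 bits per channel use.

0.6171 bits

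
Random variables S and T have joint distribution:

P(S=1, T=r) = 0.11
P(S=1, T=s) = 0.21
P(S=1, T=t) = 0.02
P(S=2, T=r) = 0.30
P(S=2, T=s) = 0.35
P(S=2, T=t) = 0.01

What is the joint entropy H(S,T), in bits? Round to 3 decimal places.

2.054 bits

H(S,T) = −Σ p(x,y)·log₂ p(x,y) over all 6 cells.
  cell (1,r): −0.11·log₂0.11 = 0.3503
  cell (1,s): −0.21·log₂0.21 = 0.4728
  cell (1,t): −0.02·log₂0.02 = 0.1129
  cell (2,r): −0.30·log₂0.30 = 0.5211
  cell (2,s): −0.35·log₂0.35 = 0.5301
  cell (2,t): −0.01·log₂0.01 = 0.0664
Sum = 2.054 bits.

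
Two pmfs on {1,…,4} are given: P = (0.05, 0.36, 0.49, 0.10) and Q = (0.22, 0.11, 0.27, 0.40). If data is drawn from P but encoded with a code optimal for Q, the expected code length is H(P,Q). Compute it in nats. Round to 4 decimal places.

H(P,Q) = −Σ p·ln q.
  −0.05·ln(0.22) = 0.07571
  −0.36·ln(0.11) = 0.79462
  −0.49·ln(0.27) = 0.64157
  −0.10·ln(0.40) = 0.09163
H(P,Q) = 1.6035 nats.

1.6035 nats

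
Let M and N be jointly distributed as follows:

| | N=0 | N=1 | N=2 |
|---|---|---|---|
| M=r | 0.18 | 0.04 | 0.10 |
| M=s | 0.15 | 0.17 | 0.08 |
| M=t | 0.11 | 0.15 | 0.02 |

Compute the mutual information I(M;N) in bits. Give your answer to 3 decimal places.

Marginals: p(M) = (0.3200, 0.4000, 0.2800), p(N) = (0.4400, 0.3600, 0.2000).
I(M;N) = Σ p(x,y)·log₂[p(x,y)/(p(x)p(y))].
  (r,0): 0.18·log₂(1.2784) = 0.0638
  (r,1): 0.04·log₂(0.3472) = -0.0610
  (r,2): 0.10·log₂(1.5625) = 0.0644
  (s,0): 0.15·log₂(0.8523) = -0.0346
  (s,1): 0.17·log₂(1.1806) = 0.0407
  (s,2): 0.08·log₂(1.0000) = 0.0000
  (t,0): 0.11·log₂(0.8929) = -0.0180
  (t,1): 0.15·log₂(1.4881) = 0.0860
  (t,2): 0.02·log₂(0.3571) = -0.0297
Sum = 0.112 bits.

0.112 bits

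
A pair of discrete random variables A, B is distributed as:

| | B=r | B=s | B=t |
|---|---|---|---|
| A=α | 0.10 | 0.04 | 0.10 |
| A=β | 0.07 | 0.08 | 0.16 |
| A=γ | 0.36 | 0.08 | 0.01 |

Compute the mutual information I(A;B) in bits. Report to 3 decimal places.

0.274 bits

Marginals: p(A) = (0.2400, 0.3100, 0.4500), p(B) = (0.5300, 0.2000, 0.2700).
I(A;B) = Σ p(x,y)·log₂[p(x,y)/(p(x)p(y))].
  (α,r): 0.10·log₂(0.7862) = -0.0347
  (α,s): 0.04·log₂(0.8333) = -0.0105
  (α,t): 0.10·log₂(1.5432) = 0.0626
  (β,r): 0.07·log₂(0.4260) = -0.0862
  (β,s): 0.08·log₂(1.2903) = 0.0294
  (β,t): 0.16·log₂(1.9116) = 0.1496
  (γ,r): 0.36·log₂(1.5094) = 0.2138
  (γ,s): 0.08·log₂(0.8889) = -0.0136
  (γ,t): 0.01·log₂(0.0823) = -0.0360
Sum = 0.274 bits.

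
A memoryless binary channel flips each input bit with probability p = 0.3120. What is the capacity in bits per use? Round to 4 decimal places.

Binary symmetric channel: C = 1 − h₂(ε) where h₂ is the binary entropy function.
h₂(0.3120) = −0.3120·log₂0.3120 − 0.6880·log₂0.6880 = 0.8955.
C = 1 − 0.8955 = 0.1045 bits per channel use.

0.1045 bits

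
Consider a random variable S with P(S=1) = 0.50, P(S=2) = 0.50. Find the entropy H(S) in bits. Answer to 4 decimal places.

H(S) = −Σ p·log₂ p.
  −(0.50)·log₂(0.50) = 0.50000
  −(0.50)·log₂(0.50) = 0.50000
Sum: 0.50000 + 0.50000 = 1.0000 bits.

1.0000 bits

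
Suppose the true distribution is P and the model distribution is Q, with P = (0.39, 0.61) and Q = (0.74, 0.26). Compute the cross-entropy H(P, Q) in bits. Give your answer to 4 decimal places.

H(P,Q) = −Σ p·log₂ q.
  −0.39·log₂(0.74) = 0.16942
  −0.61·log₂(0.26) = 1.18548
H(P,Q) = 1.3549 bits.

1.3549 bits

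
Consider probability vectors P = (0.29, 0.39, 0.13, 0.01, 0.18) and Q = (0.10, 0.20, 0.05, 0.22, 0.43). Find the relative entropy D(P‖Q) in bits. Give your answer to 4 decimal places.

0.7297 bits

D(P‖Q) = Σ p·log₂(p/q).
  0.29·log₂(0.29/0.10) = 0.44546
  0.39·log₂(0.39/0.20) = 0.37575
  0.13·log₂(0.13/0.05) = 0.17921
  0.01·log₂(0.01/0.22) = -0.04459
  0.18·log₂(0.18/0.43) = -0.22614
D(P‖Q) = 0.7297 bits.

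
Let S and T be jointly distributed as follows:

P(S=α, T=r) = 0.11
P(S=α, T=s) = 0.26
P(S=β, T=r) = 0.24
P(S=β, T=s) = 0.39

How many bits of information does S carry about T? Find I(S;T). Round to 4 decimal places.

0.0052 bits

Marginals: p(S) = (0.3700, 0.6300), p(T) = (0.3500, 0.6500).
I(S;T) = Σ p(x,y)·log₂[p(x,y)/(p(x)p(y))].
  (α,r): 0.11·log₂(0.8494) = -0.02590
  (α,s): 0.26·log₂(1.0811) = 0.02924
  (β,r): 0.24·log₂(1.0884) = 0.02934
  (β,s): 0.39·log₂(0.9524) = -0.02745
Sum = 0.0052 bits.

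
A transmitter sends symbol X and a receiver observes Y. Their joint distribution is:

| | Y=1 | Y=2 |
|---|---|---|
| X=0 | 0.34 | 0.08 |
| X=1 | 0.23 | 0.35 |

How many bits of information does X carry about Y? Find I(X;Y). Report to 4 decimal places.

0.1288 bits

Marginals: p(X) = (0.4200, 0.5800), p(Y) = (0.5700, 0.4300).
I(X;Y) = Σ p(x,y)·log₂[p(x,y)/(p(x)p(y))].
  (0,1): 0.34·log₂(1.4202) = 0.17208
  (0,2): 0.08·log₂(0.4430) = -0.09398
  (1,1): 0.23·log₂(0.6957) = -0.12039
  (1,2): 0.35·log₂(1.4034) = 0.17111
Sum = 0.1288 bits.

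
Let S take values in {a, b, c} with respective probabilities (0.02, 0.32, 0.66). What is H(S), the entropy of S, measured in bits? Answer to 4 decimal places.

H(S) = −Σ p·log₂ p.
  −(0.02)·log₂(0.02) = 0.11288
  −(0.32)·log₂(0.32) = 0.52603
  −(0.66)·log₂(0.66) = 0.39564
Sum: 0.11288 + 0.52603 + 0.39564 = 1.0346 bits.

1.0346 bits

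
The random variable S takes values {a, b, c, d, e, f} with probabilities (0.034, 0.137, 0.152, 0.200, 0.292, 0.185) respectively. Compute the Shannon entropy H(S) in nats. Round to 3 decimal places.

1.667 nats

H(S) = −Σ p·ln p.
  −(0.034)·ln(0.034) = 0.1150
  −(0.137)·ln(0.137) = 0.2723
  −(0.152)·ln(0.152) = 0.2863
  −(0.200)·ln(0.200) = 0.3219
  −(0.292)·ln(0.292) = 0.3595
  −(0.185)·ln(0.185) = 0.3122
Sum: 0.1150 + 0.2723 + 0.2863 + 0.3219 + 0.3595 + 0.3122 = 1.667 nats.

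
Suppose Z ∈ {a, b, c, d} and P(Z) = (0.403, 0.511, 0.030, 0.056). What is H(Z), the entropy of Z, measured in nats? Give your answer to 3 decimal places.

H(Z) = −Σ p·ln p.
  −(0.403)·ln(0.403) = 0.3663
  −(0.511)·ln(0.511) = 0.3431
  −(0.030)·ln(0.030) = 0.1052
  −(0.056)·ln(0.056) = 0.1614
Sum: 0.3663 + 0.3431 + 0.1052 + 0.1614 = 0.976 nats.

0.976 nats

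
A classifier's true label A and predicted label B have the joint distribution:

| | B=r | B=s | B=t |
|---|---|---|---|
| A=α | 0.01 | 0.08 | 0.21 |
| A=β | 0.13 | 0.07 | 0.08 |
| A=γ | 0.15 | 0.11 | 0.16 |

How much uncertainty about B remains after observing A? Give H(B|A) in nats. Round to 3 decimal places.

Chain rule: H(B|A) = H(A,B) − H(A).
Marginals: p(A) = (0.3000, 0.2800, 0.4200), p(B) = (0.2900, 0.2600, 0.4500).
H(A,B) = 2.0499 nats; H(A) = 1.0820 nats.
H(B|A) = 2.0499 − 1.0820 = 0.968 nats.

0.968 nats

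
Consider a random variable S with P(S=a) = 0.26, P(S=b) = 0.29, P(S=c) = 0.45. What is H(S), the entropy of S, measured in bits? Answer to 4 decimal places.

H(S) = −Σ p·log₂ p.
  −(0.26)·log₂(0.26) = 0.50529
  −(0.29)·log₂(0.29) = 0.51790
  −(0.45)·log₂(0.45) = 0.51840
Sum: 0.50529 + 0.51790 + 0.51840 = 1.5416 bits.

1.5416 bits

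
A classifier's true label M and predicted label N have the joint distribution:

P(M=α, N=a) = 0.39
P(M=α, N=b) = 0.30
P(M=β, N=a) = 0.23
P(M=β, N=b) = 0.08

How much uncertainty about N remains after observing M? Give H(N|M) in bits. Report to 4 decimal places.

0.9369 bits

Marginals: p(M) = (0.6900, 0.3100), p(N) = (0.6200, 0.3800).
H(N|M) = Σ p(M) · H(N|M=·).
  M=α: p=0.6900, H(N|M=α) = 0.9877
  M=β: p=0.3100, H(N|M=β) = 0.8238
Weighted sum = 0.9369 bits.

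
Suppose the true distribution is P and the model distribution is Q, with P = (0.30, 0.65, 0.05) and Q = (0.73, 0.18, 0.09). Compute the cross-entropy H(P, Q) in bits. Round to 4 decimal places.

1.9180 bits

H(P,Q) = −Σ p·log₂ q.
  −0.30·log₂(0.73) = 0.13621
  −0.65·log₂(0.18) = 1.60806
  −0.05·log₂(0.09) = 0.17370
H(P,Q) = 1.9180 bits.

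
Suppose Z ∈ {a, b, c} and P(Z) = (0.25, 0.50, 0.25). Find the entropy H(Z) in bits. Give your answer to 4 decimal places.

H(Z) = −Σ p·log₂ p.
  −(0.25)·log₂(0.25) = 0.50000
  −(0.50)·log₂(0.50) = 0.50000
  −(0.25)·log₂(0.25) = 0.50000
Sum: 0.50000 + 0.50000 + 0.50000 = 1.5000 bits.

1.5000 bits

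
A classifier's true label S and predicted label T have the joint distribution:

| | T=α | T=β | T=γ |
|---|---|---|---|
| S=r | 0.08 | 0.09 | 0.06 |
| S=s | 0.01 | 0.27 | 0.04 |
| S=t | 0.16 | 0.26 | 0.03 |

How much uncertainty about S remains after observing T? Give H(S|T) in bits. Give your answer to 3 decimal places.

Chain rule: H(S|T) = H(S,T) − H(T).
Marginals: p(S) = (0.2300, 0.3200, 0.4500), p(T) = (0.2500, 0.6200, 0.1300).
H(S,T) = 2.6900 bits; H(T) = 1.3102 bits.
H(S|T) = 2.6900 − 1.3102 = 1.380 bits.

1.380 bits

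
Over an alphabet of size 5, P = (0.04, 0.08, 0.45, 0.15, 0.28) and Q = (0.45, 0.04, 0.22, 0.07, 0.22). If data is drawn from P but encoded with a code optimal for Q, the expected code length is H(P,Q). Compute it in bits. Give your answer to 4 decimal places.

2.5877 bits

H(P,Q) = −Σ p·log₂ q.
  −0.04·log₂(0.45) = 0.04608
  −0.08·log₂(0.04) = 0.37151
  −0.45·log₂(0.22) = 0.98299
  −0.15·log₂(0.07) = 0.57548
  −0.28·log₂(0.22) = 0.61164
H(P,Q) = 2.5877 bits.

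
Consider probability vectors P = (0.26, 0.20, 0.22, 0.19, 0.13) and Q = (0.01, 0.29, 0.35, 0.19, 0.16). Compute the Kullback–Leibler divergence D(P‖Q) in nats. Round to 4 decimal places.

0.6437 nats

D(P‖Q) = Σ p·ln(p/q).
  0.26·ln(0.26/0.01) = 0.84711
  0.20·ln(0.20/0.29) = -0.07431
  0.22·ln(0.22/0.35) = -0.10215
  0.19·ln(0.19/0.19) = 0.00000
  0.13·ln(0.13/0.16) = -0.02699
D(P‖Q) = 0.6437 nats.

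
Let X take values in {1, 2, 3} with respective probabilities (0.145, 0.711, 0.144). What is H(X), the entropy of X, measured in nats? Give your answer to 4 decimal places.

H(X) = −Σ p·ln p.
  −(0.145)·ln(0.145) = 0.28000
  −(0.711)·ln(0.711) = 0.24251
  −(0.144)·ln(0.144) = 0.27906
Sum: 0.28000 + 0.24251 + 0.27906 = 0.8016 nats.

0.8016 nats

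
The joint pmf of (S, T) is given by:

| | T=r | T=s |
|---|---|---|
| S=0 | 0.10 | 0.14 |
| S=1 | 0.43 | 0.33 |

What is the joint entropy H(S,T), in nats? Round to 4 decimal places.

H(S,T) = −Σ p(x,y)·ln p(x,y) over all 4 cells.
  cell (0,r): −0.10·ln0.10 = 0.23026
  cell (0,s): −0.14·ln0.14 = 0.27526
  cell (1,r): −0.43·ln0.43 = 0.36291
  cell (1,s): −0.33·ln0.33 = 0.36586
Sum = 1.2343 nats.

1.2343 nats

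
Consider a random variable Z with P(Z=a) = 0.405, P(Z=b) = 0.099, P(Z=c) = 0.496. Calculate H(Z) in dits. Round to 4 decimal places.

H(Z) = −Σ p·log₁₀ p.
  −(0.405)·log₁₀(0.405) = 0.15898
  −(0.099)·log₁₀(0.099) = 0.09943
  −(0.496)·log₁₀(0.496) = 0.15104
Sum: 0.15898 + 0.09943 + 0.15104 = 0.4095 dits.

0.4095 dits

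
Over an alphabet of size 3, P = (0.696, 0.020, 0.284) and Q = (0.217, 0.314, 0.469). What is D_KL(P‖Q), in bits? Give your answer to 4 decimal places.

0.8853 bits

D(P‖Q) = Σ p·log₂(p/q).
  0.696·log₂(0.696/0.217) = 1.17025
  0.020·log₂(0.020/0.314) = -0.07945
  0.284·log₂(0.284/0.469) = -0.20553
D(P‖Q) = 0.8853 bits.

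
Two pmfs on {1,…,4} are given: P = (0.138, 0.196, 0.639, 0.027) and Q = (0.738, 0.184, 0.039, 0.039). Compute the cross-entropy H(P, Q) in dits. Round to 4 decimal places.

1.1007 dits

H(P,Q) = −Σ p·log₁₀ q.
  −0.138·log₁₀(0.738) = 0.01821
  −0.196·log₁₀(0.184) = 0.14410
  −0.639·log₁₀(0.039) = 0.90031
  −0.027·log₁₀(0.039) = 0.03804
H(P,Q) = 1.1007 dits.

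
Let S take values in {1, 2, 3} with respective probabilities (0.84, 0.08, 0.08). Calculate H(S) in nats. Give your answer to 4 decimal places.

H(S) = −Σ p·ln p.
  −(0.84)·ln(0.84) = 0.14646
  −(0.08)·ln(0.08) = 0.20206
  −(0.08)·ln(0.08) = 0.20206
Sum: 0.14646 + 0.20206 + 0.20206 = 0.5506 nats.

0.5506 nats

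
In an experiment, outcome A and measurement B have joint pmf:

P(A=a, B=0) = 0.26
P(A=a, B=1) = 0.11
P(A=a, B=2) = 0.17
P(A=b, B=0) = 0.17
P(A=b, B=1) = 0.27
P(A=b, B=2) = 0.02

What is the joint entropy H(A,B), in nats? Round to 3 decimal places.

1.627 nats

H(A,B) = −Σ p(x,y)·ln p(x,y) over all 6 cells.
  cell (a,0): −0.26·ln0.26 = 0.3502
  cell (a,1): −0.11·ln0.11 = 0.2428
  cell (a,2): −0.17·ln0.17 = 0.3012
  cell (b,0): −0.17·ln0.17 = 0.3012
  cell (b,1): −0.27·ln0.27 = 0.3535
  cell (b,2): −0.02·ln0.02 = 0.0782
Sum = 1.627 nats.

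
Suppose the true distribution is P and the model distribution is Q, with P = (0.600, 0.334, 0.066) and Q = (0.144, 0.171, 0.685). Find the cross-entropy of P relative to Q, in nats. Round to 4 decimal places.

H(P,Q) = −Σ p·ln q.
  −0.600·ln(0.144) = 1.16277
  −0.334·ln(0.171) = 0.58987
  −0.066·ln(0.685) = 0.02497
H(P,Q) = 1.7776 nats.

1.7776 nats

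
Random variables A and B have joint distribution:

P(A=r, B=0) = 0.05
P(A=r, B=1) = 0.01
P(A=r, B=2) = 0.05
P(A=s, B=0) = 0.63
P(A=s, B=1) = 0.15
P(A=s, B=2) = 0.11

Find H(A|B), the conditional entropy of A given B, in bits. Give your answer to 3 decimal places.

Chain rule: H(A|B) = H(A,B) − H(B).
Marginals: p(A) = (0.1100, 0.8900), p(B) = (0.6800, 0.1600, 0.1600).
H(A,B) = 1.6794 bits; H(B) = 1.2244 bits.
H(A|B) = 1.6794 − 1.2244 = 0.455 bits.

0.455 bits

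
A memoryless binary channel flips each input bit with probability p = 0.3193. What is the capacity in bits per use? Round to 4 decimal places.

0.0964 bits

Binary symmetric channel: C = 1 − h₂(ε) where h₂ is the binary entropy function.
h₂(0.3193) = −0.3193·log₂0.3193 − 0.6807·log₂0.6807 = 0.9036.
C = 1 − 0.9036 = 0.0964 bits per channel use.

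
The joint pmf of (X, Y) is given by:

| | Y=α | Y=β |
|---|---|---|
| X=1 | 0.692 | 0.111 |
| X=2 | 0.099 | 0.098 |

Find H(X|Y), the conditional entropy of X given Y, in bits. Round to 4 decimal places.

Chain rule: H(X|Y) = H(X,Y) − H(Y).
Marginals: p(X) = (0.8030, 0.1970), p(Y) = (0.7910, 0.2090).
H(X,Y) = 1.3783 bits; H(Y) = 0.7396 bits.
H(X|Y) = 1.3783 − 0.7396 = 0.6387 bits.

0.6387 bits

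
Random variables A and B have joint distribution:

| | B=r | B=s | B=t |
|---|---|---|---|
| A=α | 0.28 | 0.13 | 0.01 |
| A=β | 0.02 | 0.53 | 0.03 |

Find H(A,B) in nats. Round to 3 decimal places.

H(A,B) = −Σ p(x,y)·ln p(x,y) over all 6 cells.
  cell (α,r): −0.28·ln0.28 = 0.3564
  cell (α,s): −0.13·ln0.13 = 0.2652
  cell (α,t): −0.01·ln0.01 = 0.0461
  cell (β,r): −0.02·ln0.02 = 0.0782
  cell (β,s): −0.53·ln0.53 = 0.3365
  cell (β,t): −0.03·ln0.03 = 0.1052
Sum = 1.188 nats.

1.188 nats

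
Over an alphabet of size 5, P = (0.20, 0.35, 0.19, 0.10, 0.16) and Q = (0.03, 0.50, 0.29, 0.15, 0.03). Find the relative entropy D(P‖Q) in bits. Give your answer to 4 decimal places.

0.5793 bits

D(P‖Q) = Σ p·log₂(p/q).
  0.20·log₂(0.20/0.03) = 0.54739
  0.35·log₂(0.35/0.50) = -0.18010
  0.19·log₂(0.19/0.29) = -0.11591
  0.10·log₂(0.10/0.15) = -0.05850
  0.16·log₂(0.16/0.03) = 0.38641
D(P‖Q) = 0.5793 bits.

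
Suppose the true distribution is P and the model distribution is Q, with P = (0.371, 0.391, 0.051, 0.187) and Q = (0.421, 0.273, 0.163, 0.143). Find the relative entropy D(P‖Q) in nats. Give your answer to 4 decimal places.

D(P‖Q) = Σ p·ln(p/q).
  0.371·ln(0.371/0.421) = -0.04691
  0.391·ln(0.391/0.273) = 0.14046
  0.051·ln(0.051/0.163) = -0.05926
  0.187·ln(0.187/0.143) = 0.05017
D(P‖Q) = 0.0845 nats.

0.0845 nats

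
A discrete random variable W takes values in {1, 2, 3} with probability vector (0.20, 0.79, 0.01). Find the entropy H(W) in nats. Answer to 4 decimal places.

0.5542 nats

H(W) = −Σ p·ln p.
  −(0.20)·ln(0.20) = 0.32189
  −(0.79)·ln(0.79) = 0.18622
  −(0.01)·ln(0.01) = 0.04605
Sum: 0.32189 + 0.18622 + 0.04605 = 0.5542 nats.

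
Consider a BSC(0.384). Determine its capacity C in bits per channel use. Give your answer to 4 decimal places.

0.0392 bits

Binary symmetric channel: C = 1 − h₂(ε) where h₂ is the binary entropy function.
h₂(0.384) = −0.384·log₂0.384 − 0.616·log₂0.616 = 0.9608.
C = 1 − 0.9608 = 0.0392 bits per channel use.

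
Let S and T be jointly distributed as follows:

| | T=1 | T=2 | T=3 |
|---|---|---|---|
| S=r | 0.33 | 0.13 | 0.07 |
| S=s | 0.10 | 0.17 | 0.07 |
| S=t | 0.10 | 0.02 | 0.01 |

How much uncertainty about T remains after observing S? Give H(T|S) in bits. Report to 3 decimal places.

Marginals: p(S) = (0.5300, 0.3400, 0.1300), p(T) = (0.5300, 0.3200, 0.1500).
H(T|S) = Σ p(S) · H(T|S=·).
  S=r: p=0.5300, H(T|S=r) = 1.3086
  S=s: p=0.3400, H(T|S=s) = 1.4887
  S=t: p=0.1300, H(T|S=t) = 0.9913
Weighted sum = 1.329 bits.

1.329 bits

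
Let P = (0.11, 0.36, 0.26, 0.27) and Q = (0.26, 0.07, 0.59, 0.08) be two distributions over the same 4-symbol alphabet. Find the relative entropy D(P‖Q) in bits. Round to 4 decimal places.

0.8805 bits

D(P‖Q) = Σ p·log₂(p/q).
  0.11·log₂(0.11/0.26) = -0.13651
  0.36·log₂(0.36/0.07) = 0.85053
  0.26·log₂(0.26/0.59) = -0.30737
  0.27·log₂(0.27/0.08) = 0.47382
D(P‖Q) = 0.8805 bits.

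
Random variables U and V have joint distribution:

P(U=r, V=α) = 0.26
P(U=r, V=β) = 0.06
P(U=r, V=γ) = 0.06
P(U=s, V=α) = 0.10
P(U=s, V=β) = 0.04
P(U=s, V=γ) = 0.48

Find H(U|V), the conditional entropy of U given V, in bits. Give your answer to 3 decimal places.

Marginals: p(U) = (0.3800, 0.6200), p(V) = (0.3600, 0.1000, 0.5400).
H(U|V) = Σ p(V) · H(U|V=·).
  V=α: p=0.3600, H(U|V=α) = 0.8524
  V=β: p=0.1000, H(U|V=β) = 0.9710
  V=γ: p=0.5400, H(U|V=γ) = 0.5033
Weighted sum = 0.676 bits.

0.676 bits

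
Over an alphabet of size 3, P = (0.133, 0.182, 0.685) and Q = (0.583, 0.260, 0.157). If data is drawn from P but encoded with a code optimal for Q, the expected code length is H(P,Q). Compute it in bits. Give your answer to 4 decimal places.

2.2870 bits

H(P,Q) = −Σ p·log₂ q.
  −0.133·log₂(0.583) = 0.10353
  −0.182·log₂(0.260) = 0.35370
  −0.685·log₂(0.157) = 1.82975
H(P,Q) = 2.2870 bits.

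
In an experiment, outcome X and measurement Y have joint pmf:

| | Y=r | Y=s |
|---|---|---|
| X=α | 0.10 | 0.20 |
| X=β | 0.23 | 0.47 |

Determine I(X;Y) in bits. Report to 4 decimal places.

Marginals: p(X) = (0.3000, 0.7000), p(Y) = (0.3300, 0.6700).
I(X;Y) = Σ p(x,y)·log₂[p(x,y)/(p(x)p(y))].
  (α,r): 0.10·log₂(1.0101) = 0.00145
  (α,s): 0.20·log₂(0.9950) = -0.00144
  (β,r): 0.23·log₂(0.9957) = -0.00144
  (β,s): 0.47·log₂(1.0021) = 0.00144
Sum = 0.0000 bits.

0.0000 bits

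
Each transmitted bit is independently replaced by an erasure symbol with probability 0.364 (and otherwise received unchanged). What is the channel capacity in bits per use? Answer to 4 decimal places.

Binary erasure channel: capacity C = 1 − ε.
C = 1 − 0.364 = 0.6360 bits per channel use.

0.6360 bits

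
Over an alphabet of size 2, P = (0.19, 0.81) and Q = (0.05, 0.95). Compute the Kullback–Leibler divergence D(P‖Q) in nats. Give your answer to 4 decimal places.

D(P‖Q) = Σ p·ln(p/q).
  0.19·ln(0.19/0.05) = 0.25365
  0.81·ln(0.81/0.95) = -0.12914
D(P‖Q) = 0.1245 nats.

0.1245 nats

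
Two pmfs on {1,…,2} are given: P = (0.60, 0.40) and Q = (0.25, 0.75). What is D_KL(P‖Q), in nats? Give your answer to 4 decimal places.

0.2738 nats

D(P‖Q) = Σ p·ln(p/q).
  0.60·ln(0.60/0.25) = 0.52528
  0.40·ln(0.40/0.75) = -0.25144
D(P‖Q) = 0.2738 nats.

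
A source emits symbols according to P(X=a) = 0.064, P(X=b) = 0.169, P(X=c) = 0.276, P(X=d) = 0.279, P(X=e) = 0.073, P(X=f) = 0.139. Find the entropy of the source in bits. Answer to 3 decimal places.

2.385 bits

H(X) = −Σ p·log₂ p.
  −(0.064)·log₂(0.064) = 0.2538
  −(0.169)·log₂(0.169) = 0.4335
  −(0.276)·log₂(0.276) = 0.5126
  −(0.279)·log₂(0.279) = 0.5138
  −(0.073)·log₂(0.073) = 0.2756
  −(0.139)·log₂(0.139) = 0.3957
Sum: 0.2538 + 0.4335 + 0.5126 + 0.5138 + 0.2756 + 0.3957 = 2.385 bits.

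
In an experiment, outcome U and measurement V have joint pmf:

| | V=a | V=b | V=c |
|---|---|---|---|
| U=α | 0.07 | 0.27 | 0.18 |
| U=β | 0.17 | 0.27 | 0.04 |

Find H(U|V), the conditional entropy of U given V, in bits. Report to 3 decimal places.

Chain rule: H(U|V) = H(U,V) − H(V).
Marginals: p(U) = (0.5200, 0.4800), p(V) = (0.2400, 0.5400, 0.2200).
H(U,V) = 2.3542 bits; H(V) = 1.4548 bits.
H(U|V) = 2.3542 − 1.4548 = 0.899 bits.

0.899 bits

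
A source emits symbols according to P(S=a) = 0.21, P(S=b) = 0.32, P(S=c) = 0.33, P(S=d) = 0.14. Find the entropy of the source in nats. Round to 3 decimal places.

1.333 nats

H(S) = −Σ p·ln p.
  −(0.21)·ln(0.21) = 0.3277
  −(0.32)·ln(0.32) = 0.3646
  −(0.33)·ln(0.33) = 0.3659
  −(0.14)·ln(0.14) = 0.2753
Sum: 0.3277 + 0.3646 + 0.3659 + 0.2753 = 1.333 nats.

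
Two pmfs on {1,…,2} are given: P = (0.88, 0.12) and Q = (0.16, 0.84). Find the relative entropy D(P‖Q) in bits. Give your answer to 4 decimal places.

D(P‖Q) = Σ p·log₂(p/q).
  0.88·log₂(0.88/0.16) = 2.16430
  0.12·log₂(0.12/0.84) = -0.33688
D(P‖Q) = 1.8274 bits.

1.8274 bits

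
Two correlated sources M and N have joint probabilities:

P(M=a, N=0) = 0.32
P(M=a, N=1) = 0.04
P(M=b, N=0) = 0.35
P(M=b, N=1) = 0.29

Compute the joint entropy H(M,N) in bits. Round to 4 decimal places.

1.7598 bits

H(M,N) = −Σ p(x,y)·log₂ p(x,y) over all 4 cells.
  cell (a,0): −0.32·log₂0.32 = 0.52603
  cell (a,1): −0.04·log₂0.04 = 0.18575
  cell (b,0): −0.35·log₂0.35 = 0.53010
  cell (b,1): −0.29·log₂0.29 = 0.51790
Sum = 1.7598 bits.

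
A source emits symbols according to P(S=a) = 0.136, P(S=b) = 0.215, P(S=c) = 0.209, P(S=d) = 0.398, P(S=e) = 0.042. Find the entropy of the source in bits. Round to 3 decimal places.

2.061 bits

H(S) = −Σ p·log₂ p.
  −(0.136)·log₂(0.136) = 0.3915
  −(0.215)·log₂(0.215) = 0.4768
  −(0.209)·log₂(0.209) = 0.4720
  −(0.398)·log₂(0.398) = 0.5290
  −(0.042)·log₂(0.042) = 0.1921
Sum: 0.3915 + 0.4768 + 0.4720 + 0.5290 + 0.1921 = 2.061 bits.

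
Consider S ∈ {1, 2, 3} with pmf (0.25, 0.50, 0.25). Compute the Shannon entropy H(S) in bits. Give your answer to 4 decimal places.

1.5000 bits

H(S) = −Σ p·log₂ p.
  −(0.25)·log₂(0.25) = 0.50000
  −(0.50)·log₂(0.50) = 0.50000
  −(0.25)·log₂(0.25) = 0.50000
Sum: 0.50000 + 0.50000 + 0.50000 = 1.5000 bits.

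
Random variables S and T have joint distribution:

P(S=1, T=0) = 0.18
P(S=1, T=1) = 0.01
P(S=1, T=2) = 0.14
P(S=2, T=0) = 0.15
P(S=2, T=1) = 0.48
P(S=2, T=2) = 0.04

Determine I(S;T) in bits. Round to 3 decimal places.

Marginals: p(S) = (0.3300, 0.6700), p(T) = (0.3300, 0.4900, 0.1800).
I(S;T) = H(S) + H(T) − H(S,T).
H(S) = 0.9149, H(T) = 1.4774, H(S,T) = 2.0134.
I(S;T) = 0.9149 + 1.4774 − 2.0134 = 0.379 bits.

0.379 bits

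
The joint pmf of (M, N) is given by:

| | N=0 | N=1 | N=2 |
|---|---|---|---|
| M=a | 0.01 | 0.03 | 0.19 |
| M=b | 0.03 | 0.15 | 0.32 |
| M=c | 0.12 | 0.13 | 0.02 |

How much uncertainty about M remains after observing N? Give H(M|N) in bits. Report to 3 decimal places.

Marginals: p(M) = (0.2300, 0.5000, 0.2700), p(N) = (0.1600, 0.3100, 0.5300).
H(M|N) = Σ p(N) · H(M|N=·).
  N=0: p=0.1600, H(M|N=0) = 1.0141
  N=1: p=0.3100, H(M|N=1) = 1.3586
  N=2: p=0.5300, H(M|N=2) = 1.1485
Weighted sum = 1.192 bits.

1.192 bits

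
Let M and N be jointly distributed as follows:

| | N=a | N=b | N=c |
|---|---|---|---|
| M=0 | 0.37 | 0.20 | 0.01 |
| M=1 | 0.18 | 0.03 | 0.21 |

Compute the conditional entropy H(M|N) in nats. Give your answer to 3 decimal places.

Marginals: p(M) = (0.5800, 0.4200), p(N) = (0.5500, 0.2300, 0.2200).
H(M|N) = Σ p(N) · H(M|N=·).
  N=a: p=0.5500, H(M|N=a) = 0.6322
  N=b: p=0.2300, H(M|N=b) = 0.3872
  N=c: p=0.2200, H(M|N=c) = 0.1849
Weighted sum = 0.477 nats.

0.477 nats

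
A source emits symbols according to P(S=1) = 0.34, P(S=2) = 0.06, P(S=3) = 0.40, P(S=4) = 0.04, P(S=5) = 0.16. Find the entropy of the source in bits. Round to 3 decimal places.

H(S) = −Σ p·log₂ p.
  −(0.34)·log₂(0.34) = 0.5292
  −(0.06)·log₂(0.06) = 0.2435
  −(0.40)·log₂(0.40) = 0.5288
  −(0.04)·log₂(0.04) = 0.1858
  −(0.16)·log₂(0.16) = 0.4230
Sum: 0.5292 + 0.2435 + 0.5288 + 0.1858 + 0.4230 = 1.910 bits.

1.910 bits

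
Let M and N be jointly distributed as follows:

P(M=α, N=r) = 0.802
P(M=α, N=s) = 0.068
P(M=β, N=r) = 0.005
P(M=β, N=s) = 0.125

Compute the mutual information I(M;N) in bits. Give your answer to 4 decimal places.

0.3329 bits

Marginals: p(M) = (0.8700, 0.1300), p(N) = (0.8070, 0.1930).
I(M;N) = Σ p(x,y)·log₂[p(x,y)/(p(x)p(y))].
  (α,r): 0.802·log₂(1.1423) = 0.15394
  (α,s): 0.068·log₂(0.4050) = -0.08868
  (β,r): 0.005·log₂(0.0477) = -0.02196
  (β,s): 0.125·log₂(4.9821) = 0.28959
Sum = 0.3329 bits.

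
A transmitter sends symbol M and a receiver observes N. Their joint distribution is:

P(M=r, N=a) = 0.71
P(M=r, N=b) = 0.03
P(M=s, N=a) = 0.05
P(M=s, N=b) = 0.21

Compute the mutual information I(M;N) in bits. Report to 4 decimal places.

0.4303 bits

Marginals: p(M) = (0.7400, 0.2600), p(N) = (0.7600, 0.2400).
I(M;N) = Σ p(x,y)·log₂[p(x,y)/(p(x)p(y))].
  (r,a): 0.71·log₂(1.2624) = 0.23872
  (r,b): 0.03·log₂(0.1689) = -0.07697
  (s,a): 0.05·log₂(0.2530) = -0.09913
  (s,b): 0.21·log₂(3.3654) = 0.36766
Sum = 0.4303 bits.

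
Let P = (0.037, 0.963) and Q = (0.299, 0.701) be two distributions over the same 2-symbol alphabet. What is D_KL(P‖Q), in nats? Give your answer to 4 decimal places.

D(P‖Q) = Σ p·ln(p/q).
  0.037·ln(0.037/0.299) = -0.07731
  0.963·ln(0.963/0.701) = 0.30580
D(P‖Q) = 0.2285 nats.

0.2285 nats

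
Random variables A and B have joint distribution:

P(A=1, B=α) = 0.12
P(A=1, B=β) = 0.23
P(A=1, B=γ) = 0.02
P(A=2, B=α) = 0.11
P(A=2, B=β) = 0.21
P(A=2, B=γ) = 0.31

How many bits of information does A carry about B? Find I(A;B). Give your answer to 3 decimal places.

Marginals: p(A) = (0.3700, 0.6300), p(B) = (0.2300, 0.4400, 0.3300).
I(A;B) = Σ p(x,y)·log₂[p(x,y)/(p(x)p(y))].
  (1,α): 0.12·log₂(1.4101) = 0.0595
  (1,β): 0.23·log₂(1.4128) = 0.1147
  (1,γ): 0.02·log₂(0.1638) = -0.0522
  (2,α): 0.11·log₂(0.7591) = -0.0437
  (2,β): 0.21·log₂(0.7576) = -0.0841
  (2,γ): 0.31·log₂(1.4911) = 0.1787
Sum = 0.173 bits.

0.173 bits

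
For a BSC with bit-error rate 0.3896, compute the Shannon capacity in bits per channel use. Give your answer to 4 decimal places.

0.0355 bits

Binary symmetric channel: C = 1 − h₂(ε) where h₂ is the binary entropy function.
h₂(0.3896) = −0.3896·log₂0.3896 − 0.6104·log₂0.6104 = 0.9645.
C = 1 − 0.9645 = 0.0355 bits per channel use.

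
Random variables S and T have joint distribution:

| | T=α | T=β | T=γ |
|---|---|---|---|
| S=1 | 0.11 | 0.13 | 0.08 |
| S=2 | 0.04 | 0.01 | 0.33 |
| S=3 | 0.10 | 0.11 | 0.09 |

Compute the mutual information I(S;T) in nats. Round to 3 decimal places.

0.193 nats

Marginals: p(S) = (0.3200, 0.3800, 0.3000), p(T) = (0.2500, 0.2500, 0.5000).
I(S;T) = Σ p(x,y)·ln[p(x,y)/(p(x)p(y))].
  (1,α): 0.11·ln(1.3750) = 0.0350
  (1,β): 0.13·ln(1.6250) = 0.0631
  (1,γ): 0.08·ln(0.5000) = -0.0555
  (2,α): 0.04·ln(0.4211) = -0.0346
  (2,β): 0.01·ln(0.1053) = -0.0225
  (2,γ): 0.33·ln(1.7368) = 0.1822
  (3,α): 0.10·ln(1.3333) = 0.0288
  (3,β): 0.11·ln(1.4667) = 0.0421
  (3,γ): 0.09·ln(0.6000) = -0.0460
Sum = 0.193 nats.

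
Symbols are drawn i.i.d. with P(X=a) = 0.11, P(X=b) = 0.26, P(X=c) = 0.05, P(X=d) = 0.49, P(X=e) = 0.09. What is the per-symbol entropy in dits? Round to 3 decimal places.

0.569 dits

H(X) = −Σ p·log₁₀ p.
  −(0.11)·log₁₀(0.11) = 0.1054
  −(0.26)·log₁₀(0.26) = 0.1521
  −(0.05)·log₁₀(0.05) = 0.0651
  −(0.49)·log₁₀(0.49) = 0.1518
  −(0.09)·log₁₀(0.09) = 0.0941
Sum: 0.1054 + 0.1521 + 0.0651 + 0.1518 + 0.0941 = 0.569 dits.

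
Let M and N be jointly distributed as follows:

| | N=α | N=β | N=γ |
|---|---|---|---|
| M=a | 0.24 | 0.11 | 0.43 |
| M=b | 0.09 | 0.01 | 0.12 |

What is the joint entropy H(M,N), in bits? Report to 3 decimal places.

2.114 bits

H(M,N) = −Σ p(x,y)·log₂ p(x,y) over all 6 cells.
  cell (a,α): −0.24·log₂0.24 = 0.4941
  cell (a,β): −0.11·log₂0.11 = 0.3503
  cell (a,γ): −0.43·log₂0.43 = 0.5236
  cell (b,α): −0.09·log₂0.09 = 0.3127
  cell (b,β): −0.01·log₂0.01 = 0.0664
  cell (b,γ): −0.12·log₂0.12 = 0.3671
Sum = 2.114 bits.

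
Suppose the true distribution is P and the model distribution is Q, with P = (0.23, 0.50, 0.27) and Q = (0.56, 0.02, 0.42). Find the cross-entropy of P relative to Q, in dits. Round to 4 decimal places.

1.0091 dits

H(P,Q) = −Σ p·log₁₀ q.
  −0.23·log₁₀(0.56) = 0.05792
  −0.50·log₁₀(0.02) = 0.84949
  −0.27·log₁₀(0.42) = 0.10172
H(P,Q) = 1.0091 dits.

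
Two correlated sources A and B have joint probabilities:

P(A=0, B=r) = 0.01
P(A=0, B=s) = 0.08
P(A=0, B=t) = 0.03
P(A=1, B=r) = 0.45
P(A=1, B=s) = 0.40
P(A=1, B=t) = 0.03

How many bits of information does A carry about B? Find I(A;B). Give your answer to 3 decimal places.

0.088 bits

Marginals: p(A) = (0.1200, 0.8800), p(B) = (0.4600, 0.4800, 0.0600).
I(A;B) = H(A) + H(B) − H(A,B).
H(A) = 0.5294, H(B) = 1.2671, H(A,B) = 1.7087.
I(A;B) = 0.5294 + 1.2671 − 1.7087 = 0.088 bits.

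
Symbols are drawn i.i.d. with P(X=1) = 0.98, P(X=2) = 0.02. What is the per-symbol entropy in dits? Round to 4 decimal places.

H(X) = −Σ p·log₁₀ p.
  −(0.98)·log₁₀(0.98) = 0.00860
  −(0.02)·log₁₀(0.02) = 0.03398
Sum: 0.00860 + 0.03398 = 0.0426 dits.

0.0426 dits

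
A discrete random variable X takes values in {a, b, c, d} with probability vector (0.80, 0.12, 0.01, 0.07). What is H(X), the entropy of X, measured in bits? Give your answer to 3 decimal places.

0.960 bits

H(X) = −Σ p·log₂ p.
  −(0.80)·log₂(0.80) = 0.2575
  −(0.12)·log₂(0.12) = 0.3671
  −(0.01)·log₂(0.01) = 0.0664
  −(0.07)·log₂(0.07) = 0.2686
Sum: 0.2575 + 0.3671 + 0.0664 + 0.2686 = 0.960 bits.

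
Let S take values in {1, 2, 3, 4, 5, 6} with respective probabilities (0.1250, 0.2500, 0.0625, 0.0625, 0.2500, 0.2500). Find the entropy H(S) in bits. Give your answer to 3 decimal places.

H(S) = −Σ p·log₂ p.
  −(0.1250)·log₂(0.1250) = 0.3750
  −(0.2500)·log₂(0.2500) = 0.5000
  −(0.0625)·log₂(0.0625) = 0.2500
  −(0.0625)·log₂(0.0625) = 0.2500
  −(0.2500)·log₂(0.2500) = 0.5000
  −(0.2500)·log₂(0.2500) = 0.5000
Sum: 0.3750 + 0.5000 + 0.2500 + 0.2500 + 0.5000 + 0.5000 = 2.375 bits.

2.375 bits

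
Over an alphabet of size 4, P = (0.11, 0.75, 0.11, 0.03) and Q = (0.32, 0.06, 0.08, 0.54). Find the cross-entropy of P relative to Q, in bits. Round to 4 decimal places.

3.6525 bits

H(P,Q) = −Σ p·log₂ q.
  −0.11·log₂(0.32) = 0.18082
  −0.75·log₂(0.06) = 3.04417
  −0.11·log₂(0.08) = 0.40082
  −0.03·log₂(0.54) = 0.02667
H(P,Q) = 3.6525 bits.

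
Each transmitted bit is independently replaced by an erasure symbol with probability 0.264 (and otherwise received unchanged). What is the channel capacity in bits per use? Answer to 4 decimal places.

0.7360 bits

Binary erasure channel: capacity C = 1 − ε.
C = 1 − 0.264 = 0.7360 bits per channel use.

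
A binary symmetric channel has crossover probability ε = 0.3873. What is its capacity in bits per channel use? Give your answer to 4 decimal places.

0.0370 bits

Binary symmetric channel: C = 1 − h₂(ε) where h₂ is the binary entropy function.
h₂(0.3873) = −0.3873·log₂0.3873 − 0.6127·log₂0.6127 = 0.9630.
C = 1 − 0.9630 = 0.0370 bits per channel use.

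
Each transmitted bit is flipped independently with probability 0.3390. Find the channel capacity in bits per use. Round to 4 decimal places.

Binary symmetric channel: C = 1 − h₂(ε) where h₂ is the binary entropy function.
h₂(0.3390) = −0.3390·log₂0.3390 − 0.6610·log₂0.6610 = 0.9239.
C = 1 − 0.9239 = 0.0761 bits per channel use.

0.0761 bits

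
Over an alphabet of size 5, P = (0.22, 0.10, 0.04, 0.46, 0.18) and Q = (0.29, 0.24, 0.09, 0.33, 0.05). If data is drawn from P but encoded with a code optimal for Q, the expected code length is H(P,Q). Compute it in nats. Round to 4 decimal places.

H(P,Q) = −Σ p·ln q.
  −0.22·ln(0.29) = 0.27233
  −0.10·ln(0.24) = 0.14271
  −0.04·ln(0.09) = 0.09632
  −0.46·ln(0.33) = 0.50998
  −0.18·ln(0.05) = 0.53923
H(P,Q) = 1.5606 nats.

1.5606 nats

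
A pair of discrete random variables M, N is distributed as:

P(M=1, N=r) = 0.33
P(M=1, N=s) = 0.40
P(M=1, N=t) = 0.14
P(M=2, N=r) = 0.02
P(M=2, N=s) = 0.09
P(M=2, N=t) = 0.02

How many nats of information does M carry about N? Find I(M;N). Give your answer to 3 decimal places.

Marginals: p(M) = (0.8700, 0.1300), p(N) = (0.3500, 0.4900, 0.1600).
I(M;N) = H(M) + H(N) − H(M,N).
H(M) = 0.3864, H(N) = 1.0102, H(M,N) = 1.3808.
I(M;N) = 0.3864 + 1.0102 − 1.3808 = 0.016 nats.

0.016 nats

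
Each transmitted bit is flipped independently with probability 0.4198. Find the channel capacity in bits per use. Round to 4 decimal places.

Binary symmetric channel: C = 1 − h₂(ε) where h₂ is the binary entropy function.
h₂(0.4198) = −0.4198·log₂0.4198 − 0.5802·log₂0.5802 = 0.9814.
C = 1 − 0.9814 = 0.0186 bits per channel use.

0.0186 bits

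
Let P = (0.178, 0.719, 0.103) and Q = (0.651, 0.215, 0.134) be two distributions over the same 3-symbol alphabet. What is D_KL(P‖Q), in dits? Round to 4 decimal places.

0.2650 dits

D(P‖Q) = Σ p·log₁₀(p/q).
  0.178·log₁₀(0.178/0.651) = -0.10024
  0.719·log₁₀(0.719/0.215) = 0.37696
  0.103·log₁₀(0.103/0.134) = -0.01177
D(P‖Q) = 0.2650 dits.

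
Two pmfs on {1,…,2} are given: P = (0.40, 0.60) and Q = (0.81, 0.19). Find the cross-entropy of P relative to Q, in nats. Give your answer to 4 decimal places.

H(P,Q) = −Σ p·ln q.
  −0.40·ln(0.81) = 0.08429
  −0.60·ln(0.19) = 0.99644
H(P,Q) = 1.0807 nats.

1.0807 nats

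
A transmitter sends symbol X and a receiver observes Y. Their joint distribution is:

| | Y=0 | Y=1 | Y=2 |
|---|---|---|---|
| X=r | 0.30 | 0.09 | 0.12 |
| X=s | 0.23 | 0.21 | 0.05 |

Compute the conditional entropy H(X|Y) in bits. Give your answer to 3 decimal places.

Marginals: p(X) = (0.5100, 0.4900), p(Y) = (0.5300, 0.3000, 0.1700).
H(X|Y) = Σ p(Y) · H(X|Y=·).
  Y=0: p=0.5300, H(X|Y=0) = 0.9874
  Y=1: p=0.3000, H(X|Y=1) = 0.8813
  Y=2: p=0.1700, H(X|Y=2) = 0.8740
Weighted sum = 0.936 bits.

0.936 bits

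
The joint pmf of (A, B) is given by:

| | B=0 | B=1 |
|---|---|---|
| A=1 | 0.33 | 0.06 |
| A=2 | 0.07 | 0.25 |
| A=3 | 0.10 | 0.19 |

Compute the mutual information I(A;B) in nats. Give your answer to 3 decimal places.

0.171 nats

Marginals: p(A) = (0.3900, 0.3200, 0.2900), p(B) = (0.5000, 0.5000).
I(A;B) = Σ p(x,y)·ln[p(x,y)/(p(x)p(y))].
  (1,0): 0.33·ln(1.6923) = 0.1736
  (1,1): 0.06·ln(0.3077) = -0.0707
  (2,0): 0.07·ln(0.4375) = -0.0579
  (2,1): 0.25·ln(1.5625) = 0.1116
  (3,0): 0.10·ln(0.6897) = -0.0372
  (3,1): 0.19·ln(1.3103) = 0.0514
Sum = 0.171 nats.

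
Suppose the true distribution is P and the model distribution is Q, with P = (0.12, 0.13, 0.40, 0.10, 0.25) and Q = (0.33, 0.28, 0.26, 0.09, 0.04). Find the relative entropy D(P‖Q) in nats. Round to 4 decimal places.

0.4199 nats

D(P‖Q) = Σ p·ln(p/q).
  0.12·ln(0.12/0.33) = -0.12139
  0.13·ln(0.13/0.28) = -0.09974
  0.40·ln(0.40/0.26) = 0.17231
  0.10·ln(0.10/0.09) = 0.01054
  0.25·ln(0.25/0.04) = 0.45815
D(P‖Q) = 0.4199 nats.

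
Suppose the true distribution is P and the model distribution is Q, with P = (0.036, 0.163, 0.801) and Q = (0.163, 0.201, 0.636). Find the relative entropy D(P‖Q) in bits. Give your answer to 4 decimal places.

D(P‖Q) = Σ p·log₂(p/q).
  0.036·log₂(0.036/0.163) = -0.07844
  0.163·log₂(0.163/0.201) = -0.04928
  0.801·log₂(0.801/0.636) = 0.26655
D(P‖Q) = 0.1388 bits.

0.1388 bits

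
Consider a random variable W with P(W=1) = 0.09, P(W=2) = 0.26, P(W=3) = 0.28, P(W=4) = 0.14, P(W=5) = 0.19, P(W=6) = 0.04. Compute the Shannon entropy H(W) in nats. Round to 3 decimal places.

H(W) = −Σ p·ln p.
  −(0.09)·ln(0.09) = 0.2167
  −(0.26)·ln(0.26) = 0.3502
  −(0.28)·ln(0.28) = 0.3564
  −(0.14)·ln(0.14) = 0.2753
  −(0.19)·ln(0.19) = 0.3155
  −(0.04)·ln(0.04) = 0.1288
Sum: 0.2167 + 0.3502 + 0.3564 + 0.2753 + 0.3155 + 0.1288 = 1.643 nats.

1.643 nats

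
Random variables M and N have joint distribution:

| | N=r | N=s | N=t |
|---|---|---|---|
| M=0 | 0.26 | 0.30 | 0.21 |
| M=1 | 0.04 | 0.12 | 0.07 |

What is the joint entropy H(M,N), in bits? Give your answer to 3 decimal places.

H(M,N) = −Σ p(x,y)·log₂ p(x,y) over all 6 cells.
  cell (0,r): −0.26·log₂0.26 = 0.5053
  cell (0,s): −0.30·log₂0.30 = 0.5211
  cell (0,t): −0.21·log₂0.21 = 0.4728
  cell (1,r): −0.04·log₂0.04 = 0.1858
  cell (1,s): −0.12·log₂0.12 = 0.3671
  cell (1,t): −0.07·log₂0.07 = 0.2686
Sum = 2.321 bits.

2.321 bits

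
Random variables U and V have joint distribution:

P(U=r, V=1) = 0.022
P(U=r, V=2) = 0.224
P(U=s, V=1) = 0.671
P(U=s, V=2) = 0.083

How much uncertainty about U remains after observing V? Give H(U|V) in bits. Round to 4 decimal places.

Chain rule: H(U|V) = H(U,V) − H(V).
Marginals: p(U) = (0.2460, 0.7540), p(V) = (0.6930, 0.3070).
H(U,V) = 1.2889 bits; H(V) = 0.8897 bits.
H(U|V) = 1.2889 − 0.8897 = 0.3992 bits.

0.3992 bits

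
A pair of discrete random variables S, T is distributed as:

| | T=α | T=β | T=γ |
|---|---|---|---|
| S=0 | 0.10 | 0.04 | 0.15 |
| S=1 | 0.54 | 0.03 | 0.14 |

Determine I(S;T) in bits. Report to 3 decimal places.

0.110 bits

Marginals: p(S) = (0.2900, 0.7100), p(T) = (0.6400, 0.0700, 0.2900).
I(S;T) = H(S) + H(T) − H(S,T).
H(S) = 0.8687, H(T) = 1.1985, H(S,T) = 1.9574.
I(S;T) = 0.8687 + 1.1985 − 1.9574 = 0.110 bits.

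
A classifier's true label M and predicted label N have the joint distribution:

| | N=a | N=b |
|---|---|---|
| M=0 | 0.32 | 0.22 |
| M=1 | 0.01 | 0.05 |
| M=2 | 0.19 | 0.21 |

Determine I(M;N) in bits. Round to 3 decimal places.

Marginals: p(M) = (0.5400, 0.0600, 0.4000), p(N) = (0.5200, 0.4800).
I(M;N) = Σ p(x,y)·log₂[p(x,y)/(p(x)p(y))].
  (0,a): 0.32·log₂(1.1396) = 0.0603
  (0,b): 0.22·log₂(0.8488) = -0.0520
  (1,a): 0.01·log₂(0.3205) = -0.0164
  (1,b): 0.05·log₂(1.7361) = 0.0398
  (2,a): 0.19·log₂(0.9135) = -0.0248
  (2,b): 0.21·log₂(1.0938) = 0.0271
Sum = 0.034 bits.

0.034 bits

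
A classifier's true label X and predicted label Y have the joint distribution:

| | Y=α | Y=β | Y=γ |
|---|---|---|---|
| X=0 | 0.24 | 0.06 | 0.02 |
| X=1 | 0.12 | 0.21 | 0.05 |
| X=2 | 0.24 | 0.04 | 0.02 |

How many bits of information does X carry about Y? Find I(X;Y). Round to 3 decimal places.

Marginals: p(X) = (0.3200, 0.3800, 0.3000), p(Y) = (0.6000, 0.3100, 0.0900).
I(X;Y) = H(X) + H(Y) − H(X,Y).
H(X) = 1.5776, H(Y) = 1.2786, H(X,Y) = 2.6993.
I(X;Y) = 1.5776 + 1.2786 − 2.6993 = 0.157 bits.

0.157 bits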